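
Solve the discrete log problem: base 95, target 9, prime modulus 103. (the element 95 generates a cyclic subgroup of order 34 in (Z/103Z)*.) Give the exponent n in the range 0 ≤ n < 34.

6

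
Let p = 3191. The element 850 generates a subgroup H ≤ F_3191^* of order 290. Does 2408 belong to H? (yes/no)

no

2408 ∈ ⟨850⟩ iff 2408^290 ≡ 1 (mod 3191), since |⟨850⟩| = 290.
2408^290 mod 3191 = 1928.
Since 1928 ≠ 1, 2408 does not lie in the subgroup.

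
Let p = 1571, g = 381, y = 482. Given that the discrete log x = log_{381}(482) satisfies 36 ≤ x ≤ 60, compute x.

51

Compute 381^36 mod 1571 = 330, then multiply by 381 repeatedly:
  381^36=330  381^37=50  381^38=198  381^39=30  381^40=433
  381^41=18  381^42=574  381^43=325  381^44=1287  381^45=195
  381^46=458  381^47=117  381^48=589  381^49=1327  381^50=1296
  381^51=482
Found 482 at exponent 51.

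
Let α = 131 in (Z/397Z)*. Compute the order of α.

The order of 131 must divide p − 1 = 396 = 2^2 · 3^2 · 11.
Divisors: 1, 2, 3, 4, 6, 9, 11, 12, 18, 22, 33, 36, 44, 66, 99, 132, 198, 396.
Check each in increasing order: 131^1 ≡ 131;  131^2 ≡ 90;  131^3 ≡ 277;  131^4 ≡ 160;  131^6 ≡ 108;  131^9 ≡ 141;  131^11 ≡ 383;  131^12 ≡ 151;  131^18 ≡ 31;  131^22 ≡ 196;  131^33 ≡ 35;  131^36 ≡ 167;  131^44 ≡ 304;  131^66 ≡ 34;  131^99 ≡ 396;  131^132 ≡ 362;  131^198 ≡ 1.
Smallest exponent giving 1 is 198.

198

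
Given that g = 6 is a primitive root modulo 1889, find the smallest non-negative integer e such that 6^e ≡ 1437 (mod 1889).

Baby-step giant-step with m = ceil(sqrt(1888)) = 44.
Baby table (6^j mod 1889 for j=0..43):
  0:1  1:6  2:36  3:216  4:1296  5:220  6:1320  7:364
  8:295  9:1770  10:1175  11:1383  12:742  13:674  14:266  15:1596
  16:131  17:786  18:938  19:1850  20:1655  21:485  22:1021  23:459
  24:865  25:1412  26:916  27:1718  28:863  29:1400  30:844  31:1286
  32:160  33:960  34:93  35:558  36:1459  37:1198  38:1521  39:1570
  40:1864  41:1739  42:989  43:267
Giant step factor: 6^(-44) ≡ 362 (mod 1889).
Scan 1437·362^i mod 1889 for i = 0, 1, …:
  i=0: 1437   i=1: 719   i=2: 1485   i=3: 1094
  i=4: 1227   i=5: 259   i=6: 1197   i=7: 733
  i=8: 886   i=9: 1491   i=10: 1377   i=11: 1667
  i=12: 863
Match at i=12, j=28: e = 12·44 + 28 = 556.

556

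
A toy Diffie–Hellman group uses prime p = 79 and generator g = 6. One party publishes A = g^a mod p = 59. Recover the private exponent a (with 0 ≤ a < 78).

53

Baby-step giant-step with m = ceil(sqrt(78)) = 9.
Baby table (6^j mod 79 for j=0..8):
  0:1  1:6  2:36  3:58  4:32  5:34  6:46  7:39
  8:76
Giant step factor: 6^(-9) ≡ 57 (mod 79).
Scan 59·57^i mod 79 for i = 0, 1, …:
  i=0: 59   i=1: 45   i=2: 37   i=3: 55
  i=4: 54   i=5: 76
Match at i=5, j=8: a = 5·9 + 8 = 53.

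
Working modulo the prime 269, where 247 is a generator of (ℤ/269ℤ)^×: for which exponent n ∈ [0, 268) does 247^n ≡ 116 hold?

Baby-step giant-step with m = ceil(sqrt(268)) = 17.
Baby table (247^j mod 269 for j=0..16):
  0:1  1:247  2:215  3:112  4:226  5:139  6:170  7:26
  8:235  9:210  10:222  11:227  12:117  13:116  14:138  15:192
  16:80
Giant step factor: 247^(-17) ≡ 35 (mod 269).
Scan 116·35^i mod 269 for i = 0, 1, …:
  i=0: 116
Match at i=0, j=13: n = 0·17 + 13 = 13.

13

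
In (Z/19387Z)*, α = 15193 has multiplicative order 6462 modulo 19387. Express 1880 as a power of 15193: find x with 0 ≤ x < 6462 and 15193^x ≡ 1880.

6028

Baby-step giant-step with m = ceil(sqrt(6462)) = 81.
Baby table (15193^j mod 19387 for j=0..80):
  0:1  1:15193  2:5627  3:13728  4:4158  5:9648  6:16344  7:5696
  8:15147  9:4681  10:6917  11:12441  12:12250  13:18437  14:9965  15:5162
  16:5851  17:4848  18:4451  19:2187  20:17160  21:14891  22:12060  23:1043
  24:7120  25:14087  26:10698  27:13493  28:1011  29:5619  30:8506  31:17303
  32:16146  33:2467  34:6060  35:717  36:17274  37:2063  38:13767  39:15075
  40:15844  41:8900  42:12762  43:3679  44:2326  45:15804  46:2177  47:939
  48:16782  49:10489  50:17624  51:7575  52:5743  53:11899  54:17119  55:12362
  56:13997  57:418  58:11125  59:6259  60:19139  61:12601  62:368  63:7568
  64:15714  65:11284  66:17958  67:2643  68:4622  69:2332  70:10027  71:16552
  72:5759  73:2956  74:10216  75:18753  76:2977  77:19077  78:1211  79:460
  80:9460
Giant step factor: 15193^(-81) ≡ 2504 (mod 19387).
Scan 1880·2504^i mod 19387 for i = 0, 1, …:
  i=0: 1880   i=1: 15866   i=2: 4501   i=3: 6657
  i=4: 15695   i=5: 2831   i=6: 12569   i=7: 7675
  i=8: 5683   i=9: 174     …   i=73: 16757
  i=74: 6060
Match at i=74, j=34: x = 74·81 + 34 = 6028.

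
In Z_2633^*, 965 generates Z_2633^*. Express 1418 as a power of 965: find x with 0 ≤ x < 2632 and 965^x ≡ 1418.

Baby-step giant-step with m = ceil(sqrt(2632)) = 52.
Baby table (965^j mod 2633 for j=0..51):
  0:1  1:965  2:1776  3:2390  4:2475  5:244  6:1123  7:1532
  8:1267  9:943  10:1610  11:180  12:2555  13:1087  14:1021  15:523
  16:1792  17:2032  18:1928  19:1622  20:1228  21:170  22:804  23:1758
  24:818  25:2103  26:1985  27:1334  28:2406  29:2117  30:2330  31:2501
  32:1637  33:2538  34:480  35:2425  36:2021  37:1845  38:517  39:1268
  40:1908  41:753  42:2570  43:2397  44:1331  45:2144  46:2055  47:426
  48:342  49:905  50:1802  51:1150
Giant step factor: 965^(-52) ≡ 354 (mod 2633).
Scan 1418·354^i mod 2633 for i = 0, 1, …:
  i=0: 1418   i=1: 1702   i=2: 2184   i=3: 1667
  i=4: 326   i=5: 2185   i=6: 2021
Match at i=6, j=36: x = 6·52 + 36 = 348.

348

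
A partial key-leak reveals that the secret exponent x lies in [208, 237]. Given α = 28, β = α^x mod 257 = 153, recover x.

210

Compute 28^208 mod 257 = 249, then multiply by 28 repeatedly:
  28^208=249  28^209=33  28^210=153
Found 153 at exponent 210.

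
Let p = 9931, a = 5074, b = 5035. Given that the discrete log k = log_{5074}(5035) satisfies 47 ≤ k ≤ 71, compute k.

71

Compute 5074^47 mod 9931 = 849, then multiply by 5074 repeatedly:
  5074^47=849  5074^48=7703  5074^49=6537  5074^50=9129  5074^51=2362
  5074^52=8002  5074^53=4220  5074^54=1044  5074^55=4033  5074^56=5582
  5074^57=9787  5074^58=4238  5074^59=2997  5074^60=2417  5074^61=9004
  5074^62=3696  5074^63=3776  5074^64=2525  5074^65=860  5074^66=3931
  5074^67=4446  5074^68=5703  5074^69=8019  5074^70=1099  5074^71=5035
Found 5035 at exponent 71.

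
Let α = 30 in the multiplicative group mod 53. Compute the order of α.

The order of 30 must divide p − 1 = 52 = 2^2 · 13.
Divisors: 1, 2, 4, 13, 26, 52.
Check each in increasing order: 30^1 ≡ 30;  30^2 ≡ 52;  30^4 ≡ 1.
Smallest exponent giving 1 is 4.

4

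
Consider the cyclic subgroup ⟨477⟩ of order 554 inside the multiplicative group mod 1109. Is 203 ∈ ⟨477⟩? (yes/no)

no

203 ∈ ⟨477⟩ iff 203^554 ≡ 1 (mod 1109), since |⟨477⟩| = 554.
203^554 mod 1109 = 1108.
Since 1108 ≠ 1, 203 does not lie in the subgroup.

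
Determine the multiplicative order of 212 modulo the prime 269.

134

The order of 212 must divide p − 1 = 268 = 2^2 · 67.
Divisors: 1, 2, 4, 67, 134, 268.
Check each in increasing order: 212^1 ≡ 212;  212^2 ≡ 21;  212^4 ≡ 172;  212^67 ≡ 268;  212^134 ≡ 1.
Smallest exponent giving 1 is 134.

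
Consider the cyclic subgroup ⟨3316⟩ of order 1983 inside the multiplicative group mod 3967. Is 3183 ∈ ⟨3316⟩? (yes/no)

no

3183 ∈ ⟨3316⟩ iff 3183^1983 ≡ 1 (mod 3967), since |⟨3316⟩| = 1983.
3183^1983 mod 3967 = 3966.
Since 3966 ≠ 1, 3183 does not lie in the subgroup.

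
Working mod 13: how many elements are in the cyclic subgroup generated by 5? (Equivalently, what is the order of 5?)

4

The order of 5 must divide p − 1 = 12 = 2^2 · 3.
Divisors: 1, 2, 3, 4, 6, 12.
Check each in increasing order: 5^1 ≡ 5;  5^2 ≡ 12;  5^3 ≡ 8;  5^4 ≡ 1.
Smallest exponent giving 1 is 4.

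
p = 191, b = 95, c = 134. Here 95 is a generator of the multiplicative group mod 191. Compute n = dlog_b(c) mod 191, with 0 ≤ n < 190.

142

Baby-step giant-step with m = ceil(sqrt(190)) = 14.
Baby table (95^j mod 191 for j=0..13):
  0:1  1:95  2:48  3:167  4:12  5:185  6:3  7:94
  8:144  9:119  10:36  11:173  12:9  13:91
Giant step factor: 95^(-14) ≡ 149 (mod 191).
Scan 134·149^i mod 191 for i = 0, 1, …:
  i=0: 134   i=1: 102   i=2: 109   i=3: 6
  i=4: 130   i=5: 79   i=6: 120   i=7: 117
  i=8: 52   i=9: 108   i=10: 48
Match at i=10, j=2: n = 10·14 + 2 = 142.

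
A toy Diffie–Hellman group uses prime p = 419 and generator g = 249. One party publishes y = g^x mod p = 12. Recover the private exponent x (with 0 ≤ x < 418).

292

Baby-step giant-step with m = ceil(sqrt(418)) = 21.
Baby table (249^j mod 419 for j=0..20):
  0:1  1:249  2:408  3:194  4:121  5:380  6:345  7:10
  8:395  9:309  10:264  11:372  12:29  13:98  14:100  15:179
  16:157  17:126  18:368  19:290  20:142
Giant step factor: 249^(-21) ≡ 344 (mod 419).
Scan 12·344^i mod 419 for i = 0, 1, …:
  i=0: 12   i=1: 357   i=2: 41   i=3: 277
  i=4: 175   i=5: 283   i=6: 144   i=7: 94
  i=8: 73   i=9: 391   i=10: 5   i=11: 44
  i=12: 52   i=13: 290
Match at i=13, j=19: x = 13·21 + 19 = 292.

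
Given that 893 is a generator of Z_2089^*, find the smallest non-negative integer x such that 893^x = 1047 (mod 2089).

Baby-step giant-step with m = ceil(sqrt(2088)) = 46.
Baby table (893^j mod 2089 for j=0..45):
  0:1  1:893  2:1540  3:658  4:585  5:155  6:541  7:554
  8:1718  9:848  10:1046  11:295  12:221  13:987  14:1922  15:1277
  16:1856  17:831  18:488  19:1272  20:1569  21:1487  22:1376  23:436
  24:794  25:871  26:695  27:202  28:732  29:1908  30:1309  31:1186
  32:2064  33:654  34:1191  35:262  36:2087  37:303  38:1098  39:773
  40:919  41:1779  42:1007  43:981  44:742  45:393
Giant step factor: 893^(-46) ≡ 696 (mod 2089).
Scan 1047·696^i mod 2089 for i = 0, 1, …:
  i=0: 1047   i=1: 1740   i=2: 1509   i=3: 1586
  i=4: 864   i=5: 1801   i=6: 96   i=7: 2057
  i=8: 707   i=9: 1157   i=10: 1007
Match at i=10, j=42: x = 10·46 + 42 = 502.

502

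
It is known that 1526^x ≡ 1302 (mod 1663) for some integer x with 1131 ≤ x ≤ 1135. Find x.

Compute 1526^1131 mod 1663 = 1519, then multiply by 1526 repeatedly:
  1526^1131=1519  1526^1132=1435  1526^1133=1302
Found 1302 at exponent 1133.

1133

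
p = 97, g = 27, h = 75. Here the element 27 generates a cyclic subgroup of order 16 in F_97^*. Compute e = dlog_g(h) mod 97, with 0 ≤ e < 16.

Successive powers of 27 modulo 97:
  27^0=1  27^1=27  27^2=50  27^3=89  27^4=75
So 27^4 ≡ 75 (mod 97), giving e = 4.

4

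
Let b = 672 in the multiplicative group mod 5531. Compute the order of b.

395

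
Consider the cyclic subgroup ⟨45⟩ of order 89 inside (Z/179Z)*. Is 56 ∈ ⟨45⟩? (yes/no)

yes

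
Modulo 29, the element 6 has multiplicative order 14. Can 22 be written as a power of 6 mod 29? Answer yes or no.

yes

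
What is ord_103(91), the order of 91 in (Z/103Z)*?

51

The order of 91 must divide p − 1 = 102 = 2 · 3 · 17.
Divisors: 1, 2, 3, 6, 17, 34, 51, 102.
Check each in increasing order: 91^1 ≡ 91;  91^2 ≡ 41;  91^3 ≡ 23;  91^6 ≡ 14;  91^17 ≡ 46;  91^34 ≡ 56;  91^51 ≡ 1.
Smallest exponent giving 1 is 51.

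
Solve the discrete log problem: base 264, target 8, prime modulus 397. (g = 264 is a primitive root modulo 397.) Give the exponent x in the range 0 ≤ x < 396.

171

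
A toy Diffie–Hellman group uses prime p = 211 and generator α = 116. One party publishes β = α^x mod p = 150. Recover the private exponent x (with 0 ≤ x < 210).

98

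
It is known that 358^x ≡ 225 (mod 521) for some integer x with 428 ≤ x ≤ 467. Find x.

434

Compute 358^428 mod 521 = 37, then multiply by 358 repeatedly:
  358^428=37  358^429=221  358^430=447  358^431=79  358^432=148
  358^433=363  358^434=225
Found 225 at exponent 434.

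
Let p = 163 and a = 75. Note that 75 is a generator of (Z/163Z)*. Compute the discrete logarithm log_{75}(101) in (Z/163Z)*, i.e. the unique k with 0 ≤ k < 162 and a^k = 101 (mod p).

131

Baby-step giant-step with m = ceil(sqrt(162)) = 13.
Baby table (75^j mod 163 for j=0..12):
  0:1  1:75  2:83  3:31  4:43  5:128  6:146  7:29
  8:56  9:125  10:84  11:106  12:126
Giant step factor: 75^(-13) ≡ 122 (mod 163).
Scan 101·122^i mod 163 for i = 0, 1, …:
  i=0: 101   i=1: 97   i=2: 98   i=3: 57
  i=4: 108   i=5: 136   i=6: 129   i=7: 90
  i=8: 59   i=9: 26   i=10: 75
Match at i=10, j=1: k = 10·13 + 1 = 131.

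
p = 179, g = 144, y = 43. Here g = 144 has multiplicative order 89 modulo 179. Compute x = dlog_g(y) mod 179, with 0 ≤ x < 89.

57

Baby-step giant-step with m = ceil(sqrt(89)) = 10.
Baby table (144^j mod 179 for j=0..9):
  0:1  1:144  2:151  3:85  4:68  5:126  6:65  7:52
  8:149  9:155
Giant step factor: 144^(-10) ≡ 13 (mod 179).
Scan 43·13^i mod 179 for i = 0, 1, …:
  i=0: 43   i=1: 22   i=2: 107   i=3: 138
  i=4: 4   i=5: 52
Match at i=5, j=7: x = 5·10 + 7 = 57.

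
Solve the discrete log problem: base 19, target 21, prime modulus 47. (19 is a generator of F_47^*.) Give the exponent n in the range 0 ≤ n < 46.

Baby-step giant-step with m = ceil(sqrt(46)) = 7.
Baby table (19^j mod 47 for j=0..6):
  0:1  1:19  2:32  3:44  4:37  5:45  6:9
Giant step factor: 19^(-7) ≡ 11 (mod 47).
Scan 21·11^i mod 47 for i = 0, 1, …:
  i=0: 21   i=1: 43   i=2: 3   i=3: 33
  i=4: 34   i=5: 45
Match at i=5, j=5: n = 5·7 + 5 = 40.

40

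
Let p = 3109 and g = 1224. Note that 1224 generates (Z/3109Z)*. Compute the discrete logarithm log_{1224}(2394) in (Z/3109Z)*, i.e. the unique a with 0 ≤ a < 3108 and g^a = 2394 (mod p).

Baby-step giant-step with m = ceil(sqrt(3108)) = 56.
Baby table (1224^j mod 3109 for j=0..55):
  0:1  1:1224  2:2747  3:1499  4:466  5:1437  6:2303  7:2118
  8:2635  9:1207  10:593  11:1435  12:2964  13:2842  14:2746  15:275
  16:828  17:3047  18:1837  19:681  20:332  21:2198  22:1067  23:228
  24:2371  25:1407  26:2891  27:542  28:1191  29:2772  30:1009  31:743
  32:1604  33:1517  34:735  35:1139  36:1304  37:1179  38:520  39:2244
  40:1409  41:2230  42:2927  43:1080  44:595  45:774  46:2240  47:2731
  48:569  49:40  50:2325  51:1065  52:889  53:3095  54:1518  55:1959
Giant step factor: 1224^(-56) ≡ 3105 (mod 3109).
Scan 2394·3105^i mod 3109 for i = 0, 1, …:
  i=0: 2394   i=1: 2860   i=2: 996   i=3: 2234
  i=4: 391   i=5: 1545   i=6: 38   i=7: 2957
  i=8: 608   i=9: 677     …   i=38: 318
  i=39: 1837
Match at i=39, j=18: a = 39·56 + 18 = 2202.

2202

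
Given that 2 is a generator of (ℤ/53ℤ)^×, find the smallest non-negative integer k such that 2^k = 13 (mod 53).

24

Baby-step giant-step with m = ceil(sqrt(52)) = 8.
Baby table (2^j mod 53 for j=0..7):
  0:1  1:2  2:4  3:8  4:16  5:32  6:11  7:22
Giant step factor: 2^(-8) ≡ 47 (mod 53).
Scan 13·47^i mod 53 for i = 0, 1, …:
  i=0: 13   i=1: 28   i=2: 44   i=3: 1
Match at i=3, j=0: k = 3·8 + 0 = 24.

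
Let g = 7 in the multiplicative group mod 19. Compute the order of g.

3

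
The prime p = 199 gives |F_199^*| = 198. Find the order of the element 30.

198

The order of 30 must divide p − 1 = 198 = 2 · 3^2 · 11.
Divisors: 1, 2, 3, 6, 9, 11, 18, 22, 33, 66, 99, 198.
Check each in increasing order: 30^1 ≡ 30;  30^2 ≡ 104;  30^3 ≡ 135;  30^6 ≡ 116;  30^9 ≡ 138;  30^11 ≡ 24;  30^18 ≡ 139;  30^22 ≡ 178;  30^33 ≡ 93;  30^66 ≡ 92;  30^99 ≡ 198;  30^198 ≡ 1.
Smallest exponent giving 1 is 198.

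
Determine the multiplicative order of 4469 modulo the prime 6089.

761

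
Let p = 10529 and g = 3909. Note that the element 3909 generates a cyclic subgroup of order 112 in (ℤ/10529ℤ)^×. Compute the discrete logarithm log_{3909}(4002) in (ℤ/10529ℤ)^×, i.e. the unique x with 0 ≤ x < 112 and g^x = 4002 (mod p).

Baby-step giant-step with m = ceil(sqrt(112)) = 11.
Baby table (3909^j mod 10529 for j=0..10):
  0:1  1:3909  2:2702  3:1531  4:4207  5:9394  6:6523  7:7698
  8:10129  9:5221  10:3687
Giant step factor: 3909^(-11) ≡ 4002 (mod 10529).
Scan 4002·4002^i mod 10529 for i = 0, 1, …:
  i=0: 4002   i=1: 1395   i=2: 2420   i=3: 8689
  i=4: 6620   i=5: 2276   i=6: 967   i=7: 5791
  i=8: 1253   i=9: 2702
Match at i=9, j=2: x = 9·11 + 2 = 101.

101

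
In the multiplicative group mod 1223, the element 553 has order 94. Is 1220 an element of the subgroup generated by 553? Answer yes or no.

1220 ∈ ⟨553⟩ iff 1220^94 ≡ 1 (mod 1223), since |⟨553⟩| = 94.
1220^94 mod 1223 = 1.
Since 1 = 1, 1220 lies in the subgroup.

yes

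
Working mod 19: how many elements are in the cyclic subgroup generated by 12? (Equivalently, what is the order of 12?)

6

The order of 12 must divide p − 1 = 18 = 2 · 3^2.
Divisors: 1, 2, 3, 6, 9, 18.
Check each in increasing order: 12^1 ≡ 12;  12^2 ≡ 11;  12^3 ≡ 18;  12^6 ≡ 1.
Smallest exponent giving 1 is 6.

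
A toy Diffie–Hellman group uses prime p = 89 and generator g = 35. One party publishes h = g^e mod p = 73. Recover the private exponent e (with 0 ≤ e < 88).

52

Baby-step giant-step with m = ceil(sqrt(88)) = 10.
Baby table (35^j mod 89 for j=0..9):
  0:1  1:35  2:68  3:66  4:85  5:38  6:84  7:3
  8:16  9:26
Giant step factor: 35^(-10) ≡ 49 (mod 89).
Scan 73·49^i mod 89 for i = 0, 1, …:
  i=0: 73   i=1: 17   i=2: 32   i=3: 55
  i=4: 25   i=5: 68
Match at i=5, j=2: e = 5·10 + 2 = 52.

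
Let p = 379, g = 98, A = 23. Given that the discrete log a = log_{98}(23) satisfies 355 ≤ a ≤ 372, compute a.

372

Compute 98^355 mod 379 = 357, then multiply by 98 repeatedly:
  98^355=357  98^356=118  98^357=194  98^358=62  98^359=12
  98^360=39  98^361=32  98^362=104  98^363=338  98^364=151
  98^365=17  98^366=150  98^367=298  98^368=21  98^369=163
  98^370=56  98^371=182  98^372=23
Found 23 at exponent 372.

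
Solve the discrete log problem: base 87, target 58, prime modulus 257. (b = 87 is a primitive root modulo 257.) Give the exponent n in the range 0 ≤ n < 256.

50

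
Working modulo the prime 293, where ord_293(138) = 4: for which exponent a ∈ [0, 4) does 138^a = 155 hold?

3

Successive powers of 138 modulo 293:
  138^0=1  138^1=138  138^2=292  138^3=155
So 138^3 ≡ 155 (mod 293), giving a = 3.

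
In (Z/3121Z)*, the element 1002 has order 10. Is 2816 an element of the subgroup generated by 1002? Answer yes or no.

2816 ∈ ⟨1002⟩ iff 2816^10 ≡ 1 (mod 3121), since |⟨1002⟩| = 10.
2816^10 mod 3121 = 530.
Since 530 ≠ 1, 2816 does not lie in the subgroup.

no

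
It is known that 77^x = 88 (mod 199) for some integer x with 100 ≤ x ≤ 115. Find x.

111

Compute 77^100 mod 199 = 122, then multiply by 77 repeatedly:
  77^100=122  77^101=41  77^102=172  77^103=110  77^104=112
  77^105=67  77^106=184  77^107=39  77^108=18  77^109=192
  77^110=58  77^111=88
Found 88 at exponent 111.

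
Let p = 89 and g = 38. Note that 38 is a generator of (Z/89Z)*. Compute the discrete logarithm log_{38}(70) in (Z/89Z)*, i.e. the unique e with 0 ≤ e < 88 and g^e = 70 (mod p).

5

Successive powers of 38 modulo 89:
  38^0=1  38^1=38  38^2=20  38^3=48  38^4=44  38^5=70
So 38^5 ≡ 70 (mod 89), giving e = 5.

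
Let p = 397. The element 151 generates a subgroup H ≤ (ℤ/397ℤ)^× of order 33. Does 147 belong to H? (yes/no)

147 ∈ ⟨151⟩ iff 147^33 ≡ 1 (mod 397), since |⟨151⟩| = 33.
147^33 mod 397 = 1.
Since 1 = 1, 147 lies in the subgroup.

yes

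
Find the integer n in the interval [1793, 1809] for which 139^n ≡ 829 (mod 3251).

1794

Compute 139^1793 mod 3251 = 1152, then multiply by 139 repeatedly:
  139^1793=1152  139^1794=829
Found 829 at exponent 1794.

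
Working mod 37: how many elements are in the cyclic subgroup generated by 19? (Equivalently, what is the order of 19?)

The order of 19 must divide p − 1 = 36 = 2^2 · 3^2.
Divisors: 1, 2, 3, 4, 6, 9, 12, 18, 36.
Check each in increasing order: 19^1 ≡ 19;  19^2 ≡ 28;  19^3 ≡ 14;  19^4 ≡ 7;  19^6 ≡ 11;  19^9 ≡ 6;  19^12 ≡ 10;  19^18 ≡ 36;  19^36 ≡ 1.
Smallest exponent giving 1 is 36.

36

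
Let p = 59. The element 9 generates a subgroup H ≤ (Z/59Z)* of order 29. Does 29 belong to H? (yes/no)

yes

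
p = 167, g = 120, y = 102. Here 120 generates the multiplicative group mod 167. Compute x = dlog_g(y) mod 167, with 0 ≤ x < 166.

119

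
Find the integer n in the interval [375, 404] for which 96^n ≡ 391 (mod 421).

377

Compute 96^375 mod 421 = 202, then multiply by 96 repeatedly:
  96^375=202  96^376=26  96^377=391
Found 391 at exponent 377.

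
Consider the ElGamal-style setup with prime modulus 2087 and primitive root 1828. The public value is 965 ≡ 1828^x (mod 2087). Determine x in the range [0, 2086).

Baby-step giant-step with m = ceil(sqrt(2086)) = 46.
Baby table (1828^j mod 2087 for j=0..45):
  0:1  1:1828  2:297  3:296  4:555  5:258  6:2049  7:1494
  8:1236  9:1274  10:1867  11:631  12:1444  13:1664  14:1033  15:1676
  16:12  17:1066  18:1477  19:1465  20:399  21:1009  22:1631  23:1232
  24:223  25:679  26:1534  27:1311  28:632  29:1185  30:1961  31:1329
  32:144  33:270  34:1028  35:884  36:614  37:1673  38:789  39:175
  40:589  41:1887  42:1712  43:1123  44:1323  45:1698
Giant step factor: 1828^(-46) ≡ 98 (mod 2087).
Scan 965·98^i mod 2087 for i = 0, 1, …:
  i=0: 965   i=1: 655   i=2: 1580   i=3: 402
  i=4: 1830   i=5: 1945   i=6: 693   i=7: 1130
  i=8: 129   i=9: 120     …   i=33: 1293
  i=34: 1494
Match at i=34, j=7: x = 34·46 + 7 = 1571.

1571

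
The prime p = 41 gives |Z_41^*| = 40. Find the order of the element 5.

The order of 5 must divide p − 1 = 40 = 2^3 · 5.
Divisors: 1, 2, 4, 5, 8, 10, 20, 40.
Check each in increasing order: 5^1 ≡ 5;  5^2 ≡ 25;  5^4 ≡ 10;  5^5 ≡ 9;  5^8 ≡ 18;  5^10 ≡ 40;  5^20 ≡ 1.
Smallest exponent giving 1 is 20.

20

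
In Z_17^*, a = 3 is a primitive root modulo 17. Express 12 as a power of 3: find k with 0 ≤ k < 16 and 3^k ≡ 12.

13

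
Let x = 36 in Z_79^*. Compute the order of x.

39

The order of 36 must divide p − 1 = 78 = 2 · 3 · 13.
Divisors: 1, 2, 3, 6, 13, 26, 39, 78.
Check each in increasing order: 36^1 ≡ 36;  36^2 ≡ 32;  36^3 ≡ 46;  36^6 ≡ 62;  36^13 ≡ 55;  36^26 ≡ 23;  36^39 ≡ 1.
Smallest exponent giving 1 is 39.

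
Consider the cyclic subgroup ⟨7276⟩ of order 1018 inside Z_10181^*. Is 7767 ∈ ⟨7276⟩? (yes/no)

7767 ∈ ⟨7276⟩ iff 7767^1018 ≡ 1 (mod 10181), since |⟨7276⟩| = 1018.
7767^1018 mod 10181 = 1.
Since 1 = 1, 7767 lies in the subgroup.

yes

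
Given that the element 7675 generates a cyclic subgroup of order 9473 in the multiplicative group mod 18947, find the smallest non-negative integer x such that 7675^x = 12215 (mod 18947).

4958

Baby-step giant-step with m = ceil(sqrt(9473)) = 98.
Baby table (7675^j mod 18947 for j=0..97):
  0:1  1:7675  2:18349  3:14471  4:16558  5:5121  6:7597  7:7056
  8:4274  9:5693  10:1993  11:6046  12:1847  13:3369  14:13367  15:12667
  16:2168  17:3934  18:10879  19:15843  20:12126  21:18333  22:5353  23:7179
  24:949  25:7927  26:908  27:15351  28:6479  29:9397  30:9693  31:7853
  32:1368  33:2762  34:15604  35:15660  36:9679  37:14085  38:9740  39:8585
  40:11156  41:807  42:17003  43:10036  44:6745  45:4671  46:2201  47:10898
  48:10092  49:764  50:9077  51:16803  52:9743  53:12663  54:9362  55:6326
  56:9836  57:6452  58:10589  59:6892  60:15023  61:9030  62:16071  63:18902
  64:14618  65:7963  66:11950  67:12770  68:15866  69:18128  70:4579  71:16087
  72:9073  73:5050  74:12135  75:11620  76:18918  77:4789  78:17342  79:16122
  80:12440  81:3067  82:7051  83:3793  84:8683  85:5426  86:17991  87:14136
  88:3278  89:15981  90:10244  91:11597  92:12916  93:18543  94:6608  95:14228
  96:8339  97:17806
Giant step factor: 7675^(-98) ≡ 15376 (mod 18947).
Scan 12215·15376^i mod 18947 for i = 0, 1, …:
  i=0: 12215   i=1: 15176   i=2: 13871   i=3: 13064
  i=4: 14917   i=5: 10357   i=6: 18644   i=7: 2034
  i=8: 12234   i=9: 4168     …   i=49: 18180
  i=50: 10589
Match at i=50, j=58: x = 50·98 + 58 = 4958.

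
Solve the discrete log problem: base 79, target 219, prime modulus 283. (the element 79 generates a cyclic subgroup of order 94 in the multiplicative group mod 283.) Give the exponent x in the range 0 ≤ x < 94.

Baby-step giant-step with m = ceil(sqrt(94)) = 10.
Baby table (79^j mod 283 for j=0..9):
  0:1  1:79  2:15  3:53  4:225  5:229  6:262  7:39
  8:251  9:19
Giant step factor: 79^(-10) ≡ 181 (mod 283).
Scan 219·181^i mod 283 for i = 0, 1, …:
  i=0: 219   i=1: 19
Match at i=1, j=9: x = 1·10 + 9 = 19.

19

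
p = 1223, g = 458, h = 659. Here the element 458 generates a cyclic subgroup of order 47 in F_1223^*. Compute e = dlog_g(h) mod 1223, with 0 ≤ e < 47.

7

Baby-step giant-step with m = ceil(sqrt(47)) = 7.
Baby table (458^j mod 1223 for j=0..6):
  0:1  1:458  2:631  3:370  4:686  5:1100  6:1147
Giant step factor: 458^(-7) ≡ 206 (mod 1223).
Scan 659·206^i mod 1223 for i = 0, 1, …:
  i=0: 659   i=1: 1
Match at i=1, j=0: e = 1·7 + 0 = 7.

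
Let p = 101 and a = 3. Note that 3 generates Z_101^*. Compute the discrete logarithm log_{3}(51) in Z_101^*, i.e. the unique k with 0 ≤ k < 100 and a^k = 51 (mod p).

Baby-step giant-step with m = ceil(sqrt(100)) = 10.
Baby table (3^j mod 101 for j=0..9):
  0:1  1:3  2:9  3:27  4:81  5:41  6:22  7:66
  8:97  9:89
Giant step factor: 3^(-10) ≡ 14 (mod 101).
Scan 51·14^i mod 101 for i = 0, 1, …:
  i=0: 51   i=1: 7   i=2: 98   i=3: 59
  i=4: 18   i=5: 50   i=6: 94   i=7: 3
Match at i=7, j=1: k = 7·10 + 1 = 71.

71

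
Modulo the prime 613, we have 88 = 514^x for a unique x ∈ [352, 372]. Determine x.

Compute 514^352 mod 613 = 379, then multiply by 514 repeatedly:
  514^352=379  514^353=485  514^354=412  514^355=283  514^356=181
  514^357=471  514^358=572  514^359=381  514^360=287  514^361=398
  514^362=443  514^363=279  514^364=577  514^365=499  514^366=252
  514^367=185  514^368=75  514^369=544  514^370=88
Found 88 at exponent 370.

370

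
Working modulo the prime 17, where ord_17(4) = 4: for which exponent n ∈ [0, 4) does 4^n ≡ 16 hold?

2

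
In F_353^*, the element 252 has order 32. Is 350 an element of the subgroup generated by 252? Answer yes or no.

no

350 ∈ ⟨252⟩ iff 350^32 ≡ 1 (mod 353), since |⟨252⟩| = 32.
350^32 mod 353 = 140.
Since 140 ≠ 1, 350 does not lie in the subgroup.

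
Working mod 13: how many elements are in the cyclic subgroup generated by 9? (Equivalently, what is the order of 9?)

3

The order of 9 must divide p − 1 = 12 = 2^2 · 3.
Divisors: 1, 2, 3, 4, 6, 12.
Check each in increasing order: 9^1 ≡ 9;  9^2 ≡ 3;  9^3 ≡ 1.
Smallest exponent giving 1 is 3.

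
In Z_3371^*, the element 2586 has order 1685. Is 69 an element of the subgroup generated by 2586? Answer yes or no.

69 ∈ ⟨2586⟩ iff 69^1685 ≡ 1 (mod 3371), since |⟨2586⟩| = 1685.
69^1685 mod 3371 = 3370.
Since 3370 ≠ 1, 69 does not lie in the subgroup.

no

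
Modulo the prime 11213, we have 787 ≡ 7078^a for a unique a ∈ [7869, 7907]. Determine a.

Compute 7078^7869 mod 11213 = 31, then multiply by 7078 repeatedly:
  7078^7869=31  7078^7870=6371  7078^7871=6465  7078^7872=10230  7078^7873=5599
  7078^7874=2980  7078^7875=787
Found 787 at exponent 7875.

7875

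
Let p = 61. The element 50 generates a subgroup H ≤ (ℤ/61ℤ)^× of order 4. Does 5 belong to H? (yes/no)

no

⟨50⟩ has order 4; its elements mod 61 are {1, 11, 50, 60}.
5 is not in this set.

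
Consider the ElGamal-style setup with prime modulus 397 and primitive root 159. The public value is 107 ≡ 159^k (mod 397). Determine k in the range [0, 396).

162

Baby-step giant-step with m = ceil(sqrt(396)) = 20.
Baby table (159^j mod 397 for j=0..19):
  0:1  1:159  2:270  3:54  4:249  5:288  6:137  7:345
  8:69  9:252  10:368  11:153  12:110  13:22  14:322  15:382
  16:394  17:317  18:381  19:235
Giant step factor: 159^(-20) ≡ 321 (mod 397).
Scan 107·321^i mod 397 for i = 0, 1, …:
  i=0: 107   i=1: 205   i=2: 300   i=3: 226
  i=4: 292   i=5: 40   i=6: 136   i=7: 383
  i=8: 270
Match at i=8, j=2: k = 8·20 + 2 = 162.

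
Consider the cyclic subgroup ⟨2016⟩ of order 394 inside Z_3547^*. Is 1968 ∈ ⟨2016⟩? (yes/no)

yes

1968 ∈ ⟨2016⟩ iff 1968^394 ≡ 1 (mod 3547), since |⟨2016⟩| = 394.
1968^394 mod 3547 = 1.
Since 1 = 1, 1968 lies in the subgroup.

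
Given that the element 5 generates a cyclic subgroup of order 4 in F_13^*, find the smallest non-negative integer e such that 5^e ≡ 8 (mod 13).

3

Successive powers of 5 modulo 13:
  5^0=1  5^1=5  5^2=12  5^3=8
So 5^3 ≡ 8 (mod 13), giving e = 3.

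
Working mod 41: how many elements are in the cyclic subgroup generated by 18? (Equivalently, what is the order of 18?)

The order of 18 must divide p − 1 = 40 = 2^3 · 5.
Divisors: 1, 2, 4, 5, 8, 10, 20, 40.
Check each in increasing order: 18^1 ≡ 18;  18^2 ≡ 37;  18^4 ≡ 16;  18^5 ≡ 1.
Smallest exponent giving 1 is 5.

5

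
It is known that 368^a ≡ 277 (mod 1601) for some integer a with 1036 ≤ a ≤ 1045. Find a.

Compute 368^1036 mod 1601 = 884, then multiply by 368 repeatedly:
  368^1036=884  368^1037=309  368^1038=41  368^1039=679  368^1040=116
  368^1041=1062  368^1042=172  368^1043=857  368^1044=1580  368^1045=277
Found 277 at exponent 1045.

1045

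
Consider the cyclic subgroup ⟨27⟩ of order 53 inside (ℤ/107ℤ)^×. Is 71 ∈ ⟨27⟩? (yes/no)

71 ∈ ⟨27⟩ iff 71^53 ≡ 1 (mod 107), since |⟨27⟩| = 53.
71^53 mod 107 = 106.
Since 106 ≠ 1, 71 does not lie in the subgroup.

no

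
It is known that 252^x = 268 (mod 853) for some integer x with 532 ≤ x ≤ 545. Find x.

Compute 252^532 mod 853 = 224, then multiply by 252 repeatedly:
  252^532=224  252^533=150  252^534=268
Found 268 at exponent 534.

534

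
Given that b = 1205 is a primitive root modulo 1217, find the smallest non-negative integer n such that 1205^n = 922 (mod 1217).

284

Baby-step giant-step with m = ceil(sqrt(1216)) = 35.
Baby table (1205^j mod 1217 for j=0..34):
  0:1  1:1205  2:144  3:706  4:47  5:653  6:683  7:323
  8:992  9:266  10:459  11:577  12:378  13:332  14:884  15:345
  16:728  17:1000  18:170  19:394  20:140  21:754  22:688  23:263
  24:495  25:145  26:694  27:191  28:142  29:730  30:976  31:458
  32:589  33:234  34:843
Giant step factor: 1205^(-35) ≡ 490 (mod 1217).
Scan 922·490^i mod 1217 for i = 0, 1, …:
  i=0: 922   i=1: 273   i=2: 1117   i=3: 897
  i=4: 193   i=5: 861   i=6: 808   i=7: 395
  i=8: 47
Match at i=8, j=4: n = 8·35 + 4 = 284.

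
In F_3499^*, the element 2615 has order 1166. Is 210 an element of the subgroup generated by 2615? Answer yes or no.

210 ∈ ⟨2615⟩ iff 210^1166 ≡ 1 (mod 3499), since |⟨2615⟩| = 1166.
210^1166 mod 3499 = 3342.
Since 3342 ≠ 1, 210 does not lie in the subgroup.

no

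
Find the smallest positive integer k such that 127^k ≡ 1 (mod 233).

232

The order of 127 must divide p − 1 = 232 = 2^3 · 29.
Divisors: 1, 2, 4, 8, 29, 58, 116, 232.
Check each in increasing order: 127^1 ≡ 127;  127^2 ≡ 52;  127^4 ≡ 141;  127^8 ≡ 76;  127^29 ≡ 97;  127^58 ≡ 89;  127^116 ≡ 232;  127^232 ≡ 1.
Smallest exponent giving 1 is 232.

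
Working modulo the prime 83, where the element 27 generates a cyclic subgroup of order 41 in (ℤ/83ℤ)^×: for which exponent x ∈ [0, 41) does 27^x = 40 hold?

Baby-step giant-step with m = ceil(sqrt(41)) = 7.
Baby table (27^j mod 83 for j=0..6):
  0:1  1:27  2:65  3:12  4:75  5:33  6:61
Giant step factor: 27^(-7) ≡ 51 (mod 83).
Scan 40·51^i mod 83 for i = 0, 1, …:
  i=0: 40   i=1: 48   i=2: 41   i=3: 16
  i=4: 69   i=5: 33
Match at i=5, j=5: x = 5·7 + 5 = 40.

40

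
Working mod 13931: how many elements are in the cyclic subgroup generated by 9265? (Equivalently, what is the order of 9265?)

1393

The order of 9265 must divide p − 1 = 13930 = 2 · 5 · 7 · 199.
Divisors: 1, 2, 5, 7, 10, 14, 35, 70, 199, 398, 995, 1393, 1990, 2786, 6965, 13930.
Check each in increasing order: 9265^1 ≡ 9265;  9265^2 ≡ 11334;  9265^5 ≡ 6125;  9265^7 ≡ 2577;  9265^10 ≡ 13373;  9265^14 ≡ 9773;  9265^35 ≡ 9682;  9265^70 ≡ 13356;  9265^199 ≡ 11508;  9265^398 ≡ 5978;  9265^995 ≡ 8937;  9265^1393 ≡ 1.
Smallest exponent giving 1 is 1393.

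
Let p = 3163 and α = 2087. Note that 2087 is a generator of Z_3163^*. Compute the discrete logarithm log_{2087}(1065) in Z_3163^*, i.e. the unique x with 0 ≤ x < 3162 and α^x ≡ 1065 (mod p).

230

Baby-step giant-step with m = ceil(sqrt(3162)) = 57.
Baby table (2087^j mod 3163 for j=0..56):
  0:1  1:2087  2:118  3:2715  4:1272  5:907  6:1435  7:2647
  8:1691  9:2372  10:269  11:1552  12:112  13:2845  14:564  15:432
  16:129  17:368  18:2570  19:2305  20:2775  21:3135  22:1661  23:3022
  24:3055  25:2340  26:3071  27:939  28:1796  29:97  30:7  31:1957
  32:826  33:27  34:2578  35:23  36:556  37:2714  38:2348  39:789
  40:1883  41:1375  42:784  43:937  44:785  45:3024  46:903  47:2576
  48:2175  49:320  50:447  51:2967  52:2138  53:2176  54:2407  55:565
  56:2519
Giant step factor: 2087^(-57) ≡ 2702 (mod 3163).
Scan 1065·2702^i mod 3163 for i = 0, 1, …:
  i=0: 1065   i=1: 2463   i=2: 74   i=3: 679
  i=4: 118
Match at i=4, j=2: x = 4·57 + 2 = 230.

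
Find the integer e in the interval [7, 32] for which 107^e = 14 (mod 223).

24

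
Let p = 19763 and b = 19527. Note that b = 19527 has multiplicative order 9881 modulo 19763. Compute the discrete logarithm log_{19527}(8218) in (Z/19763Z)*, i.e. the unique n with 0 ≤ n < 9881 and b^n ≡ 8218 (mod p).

3501

Baby-step giant-step with m = ceil(sqrt(9881)) = 100.
Baby table (19527^j mod 19763 for j=0..99):
  0:1  1:19527  2:16170  3:17902  4:4410  5:6679  6:4796  7:14398
  8:1308  9:7520  10:3950  11:16424  12:17247  13:886  14:8297  15:18208
  16:11246  17:13949  18:8457  19:211  20:9493  21:12634  22:2589  23:1649
  24:6096  25:4043  26:14239  27:19069  28:5680  29:3404  30:6939  31:2725
  32:9079  33:11523  34:7866  35:1346  36:18315  37:5757  38:4995  39:6960
  40:17532  41:12678  42:11968  43:1661  44:3264  45:453  46:11670  47:12700
  48:6776  49:1667  50:1848  51:18421  52:504  53:19397  54:7324  55:10680
  56:9184  57:6506  58:6098  59:3571  60:7053  61:15347  62:14500  63:16762
  64:16531  65:11758  66:11695  67:6800  68:15766  69:14431  70:13283  71:7529
  72:1826  73:3850  74:498  75:1050  76:9119  77:2083  78:2487  79:5958
  80:16848  81:15998  82:18968  83:9753  84:10563  85:17033  86:11864  87:6442
  88:1439  89:16130  90:7579  91:9789  92:2067  93:6263  94:4157  95:7098
  96:4727  97:10919  98:12069  99:17351
Giant step factor: 19527^(-100) ≡ 12695 (mod 19763).
Scan 8218·12695^i mod 19763 for i = 0, 1, …:
  i=0: 8218   i=1: 18396   i=2: 17612   i=3: 5521
  i=4: 9497   i=5: 10115   i=6: 9714   i=7: 17873
  i=8: 18495   i=9: 9585     …   i=34: 10122
  i=35: 19527
Match at i=35, j=1: n = 35·100 + 1 = 3501.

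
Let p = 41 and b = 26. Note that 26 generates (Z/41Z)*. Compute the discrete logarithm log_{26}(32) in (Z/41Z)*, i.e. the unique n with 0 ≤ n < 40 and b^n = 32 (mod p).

10

Successive powers of 26 modulo 41:
  26^0=1  26^1=26  26^2=20  26^3=28  26^4=31  26^5=27
  26^6=5  26^7=7  26^8=18  26^9=17  26^10=32
So 26^10 ≡ 32 (mod 41), giving n = 10.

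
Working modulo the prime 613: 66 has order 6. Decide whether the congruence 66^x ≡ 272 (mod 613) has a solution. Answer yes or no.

⟨66⟩ has order 6; its elements mod 613 are {1, 65, 66, 547, 548, 612}.
272 is not in this set.

no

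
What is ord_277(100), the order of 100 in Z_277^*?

69

The order of 100 must divide p − 1 = 276 = 2^2 · 3 · 23.
Divisors: 1, 2, 3, 4, 6, 12, 23, 46, 69, 92, 138, 276.
Check each in increasing order: 100^1 ≡ 100;  100^2 ≡ 28;  100^3 ≡ 30;  100^4 ≡ 230;  100^6 ≡ 69;  100^12 ≡ 52;  100^23 ≡ 160;  100^46 ≡ 116;  100^69 ≡ 1.
Smallest exponent giving 1 is 69.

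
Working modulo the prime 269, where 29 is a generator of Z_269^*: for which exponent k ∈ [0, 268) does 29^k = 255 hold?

190

Baby-step giant-step with m = ceil(sqrt(268)) = 17.
Baby table (29^j mod 269 for j=0..16):
  0:1  1:29  2:34  3:179  4:80  5:168  6:30  7:63
  8:213  9:259  10:248  11:198  12:93  13:7  14:203  15:238
  16:177
Giant step factor: 29^(-17) ≡ 159 (mod 269).
Scan 255·159^i mod 269 for i = 0, 1, …:
  i=0: 255   i=1: 195   i=2: 70   i=3: 101
  i=4: 188   i=5: 33   i=6: 136   i=7: 104
  i=8: 127   i=9: 18   i=10: 172   i=11: 179
Match at i=11, j=3: k = 11·17 + 3 = 190.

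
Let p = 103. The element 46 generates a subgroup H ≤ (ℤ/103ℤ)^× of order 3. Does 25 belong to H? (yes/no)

no

25 ∈ ⟨46⟩ iff 25^3 ≡ 1 (mod 103), since |⟨46⟩| = 3.
25^3 mod 103 = 72.
Since 72 ≠ 1, 25 does not lie in the subgroup.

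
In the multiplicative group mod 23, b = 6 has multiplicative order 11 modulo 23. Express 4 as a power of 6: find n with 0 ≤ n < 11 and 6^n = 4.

10

Successive powers of 6 modulo 23:
  6^0=1  6^1=6  6^2=13  6^3=9  6^4=8  6^5=2
  6^6=12  6^7=3  6^8=18  6^9=16  6^10=4
So 6^10 ≡ 4 (mod 23), giving n = 10.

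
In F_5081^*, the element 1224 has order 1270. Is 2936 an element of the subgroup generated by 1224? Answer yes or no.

2936 ∈ ⟨1224⟩ iff 2936^1270 ≡ 1 (mod 5081), since |⟨1224⟩| = 1270.
2936^1270 mod 5081 = 2669.
Since 2669 ≠ 1, 2936 does not lie in the subgroup.

no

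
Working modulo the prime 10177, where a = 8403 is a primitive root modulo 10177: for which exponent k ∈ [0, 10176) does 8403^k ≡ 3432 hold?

3710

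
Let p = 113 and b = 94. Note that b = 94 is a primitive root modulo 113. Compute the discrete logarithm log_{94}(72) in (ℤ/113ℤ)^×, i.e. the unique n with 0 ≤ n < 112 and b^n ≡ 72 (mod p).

66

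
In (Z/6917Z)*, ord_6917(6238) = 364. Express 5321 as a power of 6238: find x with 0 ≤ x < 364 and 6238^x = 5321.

317

Baby-step giant-step with m = ceil(sqrt(364)) = 20.
Baby table (6238^j mod 6917 for j=0..19):
  0:1  1:6238  2:4519  3:2747  4:2377  5:4595  6:6479  7:6888
  8:5857  9:372  10:3341  11:237  12:5085  13:5785  14:841  15:3072
  16:3046  17:6866  18:44  19:4709
Giant step factor: 6238^(-20) ≡ 2181 (mod 6917).
Scan 5321·2181^i mod 6917 for i = 0, 1, …:
  i=0: 5321   i=1: 5292   i=2: 4296   i=3: 3958
  i=4: 6899   i=5: 2244   i=6: 3845   i=7: 2541
  i=8: 1404   i=9: 4810     …   i=14: 6603
  i=15: 6866
Match at i=15, j=17: x = 15·20 + 17 = 317.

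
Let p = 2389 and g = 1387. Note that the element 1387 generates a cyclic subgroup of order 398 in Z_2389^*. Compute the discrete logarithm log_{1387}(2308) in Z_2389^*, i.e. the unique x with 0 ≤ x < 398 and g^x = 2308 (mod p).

Baby-step giant-step with m = ceil(sqrt(398)) = 20.
Baby table (1387^j mod 2389 for j=0..19):
  0:1  1:1387  2:624  3:670  4:2358  5:5  6:2157  7:731
  8:961  9:2234  10:25  11:1229  12:1266  13:27  14:1614  15:125
  16:1367  17:1552  18:135  19:903
Giant step factor: 1387^(-20) ≡ 1399 (mod 2389).
Scan 2308·1399^i mod 2389 for i = 0, 1, …:
  i=0: 2308   i=1: 1353   i=2: 759   i=3: 1125
  i=4: 1913   i=5: 607   i=6: 1098   i=7: 2364
  i=8: 860   i=9: 1473     …   i=16: 1074
  i=17: 2234
Match at i=17, j=9: x = 17·20 + 9 = 349.

349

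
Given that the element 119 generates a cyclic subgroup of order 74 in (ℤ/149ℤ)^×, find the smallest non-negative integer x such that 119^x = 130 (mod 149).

49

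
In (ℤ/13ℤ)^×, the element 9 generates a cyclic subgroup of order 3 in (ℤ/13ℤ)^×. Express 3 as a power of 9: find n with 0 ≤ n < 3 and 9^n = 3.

Successive powers of 9 modulo 13:
  9^0=1  9^1=9  9^2=3
So 9^2 ≡ 3 (mod 13), giving n = 2.

2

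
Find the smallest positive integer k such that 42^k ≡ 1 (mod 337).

14

The order of 42 must divide p − 1 = 336 = 2^4 · 3 · 7.
Divisors: 1, 2, 3, 4, 6, 7, 8, 12, 14, 16, 21, 24, 28, 42, 48, 56, 84, 112, 168, 336.
Check each in increasing order: 42^1 ≡ 42;  42^2 ≡ 79;  42^3 ≡ 285;  42^4 ≡ 175;  42^6 ≡ 8;  42^7 ≡ 336;  42^8 ≡ 295;  42^12 ≡ 64;  42^14 ≡ 1.
Smallest exponent giving 1 is 14.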